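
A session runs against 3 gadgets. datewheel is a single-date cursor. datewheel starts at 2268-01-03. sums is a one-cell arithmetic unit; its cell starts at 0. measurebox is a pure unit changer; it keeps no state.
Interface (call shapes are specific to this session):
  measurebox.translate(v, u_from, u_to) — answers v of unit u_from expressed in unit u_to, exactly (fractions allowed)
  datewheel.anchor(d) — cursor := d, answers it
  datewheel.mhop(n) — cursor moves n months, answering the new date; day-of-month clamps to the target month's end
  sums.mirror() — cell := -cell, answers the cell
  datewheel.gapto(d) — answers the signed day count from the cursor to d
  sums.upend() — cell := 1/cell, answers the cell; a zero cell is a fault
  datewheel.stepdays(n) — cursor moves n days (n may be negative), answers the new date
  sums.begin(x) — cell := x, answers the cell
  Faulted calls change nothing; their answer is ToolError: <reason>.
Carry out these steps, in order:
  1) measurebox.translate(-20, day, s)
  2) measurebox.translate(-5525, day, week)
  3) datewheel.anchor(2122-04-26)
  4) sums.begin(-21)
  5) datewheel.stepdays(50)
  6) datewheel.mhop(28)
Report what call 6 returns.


% translate -20 day s
:: -1728000
% translate -5525 day week
:: -5525/7
% anchor 2122-04-26
:: 2122-04-26
% begin -21
:: -21
% stepdays 50
:: 2122-06-15
% mhop 28
:: 2124-10-15

Answer: 2124-10-15


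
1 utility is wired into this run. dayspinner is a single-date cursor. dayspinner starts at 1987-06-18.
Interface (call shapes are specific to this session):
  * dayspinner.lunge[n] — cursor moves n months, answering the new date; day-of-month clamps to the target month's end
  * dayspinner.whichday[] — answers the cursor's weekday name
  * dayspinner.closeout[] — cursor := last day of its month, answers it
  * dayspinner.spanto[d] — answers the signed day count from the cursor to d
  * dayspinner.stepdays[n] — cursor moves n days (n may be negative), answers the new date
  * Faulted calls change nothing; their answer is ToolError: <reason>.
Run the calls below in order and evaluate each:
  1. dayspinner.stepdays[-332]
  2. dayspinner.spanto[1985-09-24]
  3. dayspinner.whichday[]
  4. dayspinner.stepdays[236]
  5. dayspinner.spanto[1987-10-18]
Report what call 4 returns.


Answer: 1987-03-14

Derivation:
I run dayspinner.stepdays passing n→-332, → 1986-07-21.
Then dayspinner.spanto passing d→1985-09-24, giving -300.
I run dayspinner.whichday, — result: Monday.
Using dayspinner.stepdays passing n→236, and get 1987-03-14.
I call dayspinner.spanto passing d→1987-10-18, yielding 218.


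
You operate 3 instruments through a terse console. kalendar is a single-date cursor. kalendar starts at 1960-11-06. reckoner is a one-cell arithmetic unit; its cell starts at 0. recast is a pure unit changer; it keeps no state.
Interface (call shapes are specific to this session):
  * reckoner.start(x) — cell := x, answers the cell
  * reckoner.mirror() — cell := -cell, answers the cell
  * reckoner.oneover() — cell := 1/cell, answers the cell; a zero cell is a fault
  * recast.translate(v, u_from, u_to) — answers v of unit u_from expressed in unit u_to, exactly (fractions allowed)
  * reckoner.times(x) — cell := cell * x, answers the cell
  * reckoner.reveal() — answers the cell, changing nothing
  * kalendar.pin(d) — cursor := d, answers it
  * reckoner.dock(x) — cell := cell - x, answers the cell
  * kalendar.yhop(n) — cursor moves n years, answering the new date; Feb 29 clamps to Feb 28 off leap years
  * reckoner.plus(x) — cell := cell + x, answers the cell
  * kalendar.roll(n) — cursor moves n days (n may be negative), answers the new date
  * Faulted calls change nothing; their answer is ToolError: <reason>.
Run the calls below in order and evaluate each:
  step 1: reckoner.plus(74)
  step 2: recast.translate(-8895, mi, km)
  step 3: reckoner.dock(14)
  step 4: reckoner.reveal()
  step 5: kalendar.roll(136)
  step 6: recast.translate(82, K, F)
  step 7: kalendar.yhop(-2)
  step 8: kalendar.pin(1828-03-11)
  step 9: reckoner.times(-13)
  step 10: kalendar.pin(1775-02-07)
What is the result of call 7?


$ reckoner.plus x='74'
  74
$ recast.translate v='-8895' u_from='mi' u_to='km'
  -44734734/3125
$ reckoner.dock x='14'
  60
$ reckoner.reveal
  60
$ kalendar.roll n='136'
  1961-03-22
$ recast.translate v='82' u_from='K' u_to='F'
  -31207/100
$ kalendar.yhop n='-2'
  1959-03-22
$ kalendar.pin d='1828-03-11'
  1828-03-11
$ reckoner.times x='-13'
  -780
$ kalendar.pin d='1775-02-07'
  1775-02-07

Answer: 1959-03-22


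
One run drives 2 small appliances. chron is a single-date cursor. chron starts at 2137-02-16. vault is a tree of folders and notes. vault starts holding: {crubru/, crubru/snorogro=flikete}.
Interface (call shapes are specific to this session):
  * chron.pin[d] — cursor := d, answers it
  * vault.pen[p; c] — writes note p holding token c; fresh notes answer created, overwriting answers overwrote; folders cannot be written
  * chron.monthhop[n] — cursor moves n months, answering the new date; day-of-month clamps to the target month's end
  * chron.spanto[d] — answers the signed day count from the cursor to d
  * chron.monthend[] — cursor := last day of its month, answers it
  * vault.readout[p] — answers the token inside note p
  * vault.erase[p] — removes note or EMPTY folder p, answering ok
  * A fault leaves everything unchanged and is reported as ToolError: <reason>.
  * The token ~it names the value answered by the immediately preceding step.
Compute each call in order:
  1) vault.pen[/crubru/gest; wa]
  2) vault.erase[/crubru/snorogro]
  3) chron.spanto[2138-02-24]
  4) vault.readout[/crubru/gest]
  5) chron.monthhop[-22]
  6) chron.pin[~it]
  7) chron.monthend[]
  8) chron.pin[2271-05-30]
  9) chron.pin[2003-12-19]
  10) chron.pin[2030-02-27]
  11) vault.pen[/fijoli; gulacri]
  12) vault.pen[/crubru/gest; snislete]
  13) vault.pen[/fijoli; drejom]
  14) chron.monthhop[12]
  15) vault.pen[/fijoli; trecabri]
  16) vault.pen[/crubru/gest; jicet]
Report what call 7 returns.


! pen(p: /crubru/gest, c: wa) : created
! erase(p: /crubru/snorogro) : ok
! spanto(d: 2138-02-24) : 373
! readout(p: /crubru/gest) : wa
! monthhop(n: -22) : 2135-04-16
! pin(d: ~it) : 2135-04-16
! monthend() : 2135-04-30
! pin(d: 2271-05-30) : 2271-05-30
! pin(d: 2003-12-19) : 2003-12-19
! pin(d: 2030-02-27) : 2030-02-27
! pen(p: /fijoli, c: gulacri) : created
! pen(p: /crubru/gest, c: snislete) : overwrote
! pen(p: /fijoli, c: drejom) : overwrote
! monthhop(n: 12) : 2031-02-27
! pen(p: /fijoli, c: trecabri) : overwrote
! pen(p: /crubru/gest, c: jicet) : overwrote

Answer: 2135-04-30


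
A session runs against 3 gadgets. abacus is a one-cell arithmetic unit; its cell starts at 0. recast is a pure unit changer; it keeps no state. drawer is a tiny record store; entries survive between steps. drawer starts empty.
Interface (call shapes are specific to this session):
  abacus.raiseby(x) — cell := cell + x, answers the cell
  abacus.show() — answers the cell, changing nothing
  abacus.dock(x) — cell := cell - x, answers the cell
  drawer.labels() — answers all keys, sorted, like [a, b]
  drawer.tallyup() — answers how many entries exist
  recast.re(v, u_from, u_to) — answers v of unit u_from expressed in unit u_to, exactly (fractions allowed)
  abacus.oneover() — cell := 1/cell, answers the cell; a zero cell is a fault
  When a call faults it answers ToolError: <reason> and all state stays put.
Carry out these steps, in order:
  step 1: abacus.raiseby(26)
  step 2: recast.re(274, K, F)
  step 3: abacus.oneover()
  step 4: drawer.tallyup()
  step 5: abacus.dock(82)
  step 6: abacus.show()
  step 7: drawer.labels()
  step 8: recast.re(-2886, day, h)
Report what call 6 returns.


;; 1. abacus.raiseby(x='26') : 26
;; 2. recast.re(v='274', u_from='K', u_to='F') : 3353/100
;; 3. abacus.oneover() : 1/26
;; 4. drawer.tallyup() : 0
;; 5. abacus.dock(x='82') : -2131/26
;; 6. abacus.show() : -2131/26
;; 7. drawer.labels() : []
;; 8. recast.re(v='-2886', u_from='day', u_to='h') : -69264

Answer: -2131/26


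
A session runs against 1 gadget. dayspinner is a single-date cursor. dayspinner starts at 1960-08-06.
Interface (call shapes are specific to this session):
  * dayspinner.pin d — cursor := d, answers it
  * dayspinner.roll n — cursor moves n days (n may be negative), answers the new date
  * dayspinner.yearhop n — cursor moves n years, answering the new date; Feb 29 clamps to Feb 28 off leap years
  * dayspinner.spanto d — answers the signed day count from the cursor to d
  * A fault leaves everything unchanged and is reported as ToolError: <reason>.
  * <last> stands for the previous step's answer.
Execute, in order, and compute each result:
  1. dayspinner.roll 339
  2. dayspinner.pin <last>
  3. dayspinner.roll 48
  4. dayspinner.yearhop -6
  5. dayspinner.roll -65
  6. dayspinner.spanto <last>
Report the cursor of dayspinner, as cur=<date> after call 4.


> dayspinner.roll n=339
  1961-07-11
> dayspinner.pin d=<last>
  1961-07-11
> dayspinner.roll n=48
  1961-08-28
> dayspinner.yearhop n=-6
  1955-08-28
> dayspinner.roll n=-65
  1955-06-24
> dayspinner.spanto d=<last>
  0

Answer: cur=1955-08-28


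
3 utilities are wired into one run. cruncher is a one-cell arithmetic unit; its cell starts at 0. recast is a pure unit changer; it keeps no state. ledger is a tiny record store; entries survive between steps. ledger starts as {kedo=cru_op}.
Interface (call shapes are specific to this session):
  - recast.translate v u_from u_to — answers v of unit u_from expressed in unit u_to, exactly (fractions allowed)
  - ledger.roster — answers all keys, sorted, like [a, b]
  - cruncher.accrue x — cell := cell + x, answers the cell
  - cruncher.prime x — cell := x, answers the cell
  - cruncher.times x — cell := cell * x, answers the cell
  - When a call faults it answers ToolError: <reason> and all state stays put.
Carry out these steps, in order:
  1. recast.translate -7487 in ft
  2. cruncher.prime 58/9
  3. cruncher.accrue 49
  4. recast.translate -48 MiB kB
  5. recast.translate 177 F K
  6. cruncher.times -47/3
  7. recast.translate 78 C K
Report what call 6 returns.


Answer: -23453/27

Derivation:
Now I run translate passing v='-7487', u_from='in', u_to='ft', yielding -7487/12.
Calling prime passing x='58/9', giving 58/9.
Now I run accrue passing x='49', → 499/9.
I invoke translate passing v='-48', u_from='MiB', u_to='kB', yielding -6291456/125.
Invoking translate passing v='177', u_from='F', u_to='K', yielding 63667/180.
I invoke times passing x='-47/3', giving -23453/27.
Calling translate passing v='78', u_from='C', u_to='K', — result: 7023/20.


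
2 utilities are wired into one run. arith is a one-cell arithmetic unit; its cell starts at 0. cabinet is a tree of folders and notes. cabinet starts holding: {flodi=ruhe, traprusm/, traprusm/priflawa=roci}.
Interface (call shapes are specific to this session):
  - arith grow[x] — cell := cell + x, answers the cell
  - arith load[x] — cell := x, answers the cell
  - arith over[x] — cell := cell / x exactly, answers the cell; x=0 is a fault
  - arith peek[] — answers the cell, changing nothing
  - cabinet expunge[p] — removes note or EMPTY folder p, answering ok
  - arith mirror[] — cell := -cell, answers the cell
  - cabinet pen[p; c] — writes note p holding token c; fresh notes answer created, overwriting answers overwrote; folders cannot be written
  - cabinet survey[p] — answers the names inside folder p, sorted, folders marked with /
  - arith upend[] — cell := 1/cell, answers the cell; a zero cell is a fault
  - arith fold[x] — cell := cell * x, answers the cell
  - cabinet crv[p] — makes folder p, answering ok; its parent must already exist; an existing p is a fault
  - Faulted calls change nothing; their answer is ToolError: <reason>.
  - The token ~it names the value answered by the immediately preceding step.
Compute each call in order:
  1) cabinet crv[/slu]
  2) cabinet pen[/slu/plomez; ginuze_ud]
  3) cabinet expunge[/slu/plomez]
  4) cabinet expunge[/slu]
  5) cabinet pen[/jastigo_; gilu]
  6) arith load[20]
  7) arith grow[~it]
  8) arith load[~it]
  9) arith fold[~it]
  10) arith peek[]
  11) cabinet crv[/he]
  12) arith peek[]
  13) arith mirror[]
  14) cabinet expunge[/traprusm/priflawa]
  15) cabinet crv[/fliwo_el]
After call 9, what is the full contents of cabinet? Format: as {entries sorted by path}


Answer: {flodi=ruhe, jastigo_=gilu, traprusm/, traprusm/priflawa=roci}

Derivation:
==> cabinet crv(/slu)
<== ok
==> cabinet pen(/slu/plomez, ginuze_ud)
<== created
==> cabinet expunge(/slu/plomez)
<== ok
==> cabinet expunge(/slu)
<== ok
==> cabinet pen(/jastigo_, gilu)
<== created
==> arith load(20)
<== 20
==> arith grow(~it)
<== 40
==> arith load(~it)
<== 40
==> arith fold(~it)
<== 1600
==> arith peek()
<== 1600
==> cabinet crv(/he)
<== ok
==> arith peek()
<== 1600
==> arith mirror()
<== -1600
==> cabinet expunge(/traprusm/priflawa)
<== ok
==> cabinet crv(/fliwo_el)
<== ok


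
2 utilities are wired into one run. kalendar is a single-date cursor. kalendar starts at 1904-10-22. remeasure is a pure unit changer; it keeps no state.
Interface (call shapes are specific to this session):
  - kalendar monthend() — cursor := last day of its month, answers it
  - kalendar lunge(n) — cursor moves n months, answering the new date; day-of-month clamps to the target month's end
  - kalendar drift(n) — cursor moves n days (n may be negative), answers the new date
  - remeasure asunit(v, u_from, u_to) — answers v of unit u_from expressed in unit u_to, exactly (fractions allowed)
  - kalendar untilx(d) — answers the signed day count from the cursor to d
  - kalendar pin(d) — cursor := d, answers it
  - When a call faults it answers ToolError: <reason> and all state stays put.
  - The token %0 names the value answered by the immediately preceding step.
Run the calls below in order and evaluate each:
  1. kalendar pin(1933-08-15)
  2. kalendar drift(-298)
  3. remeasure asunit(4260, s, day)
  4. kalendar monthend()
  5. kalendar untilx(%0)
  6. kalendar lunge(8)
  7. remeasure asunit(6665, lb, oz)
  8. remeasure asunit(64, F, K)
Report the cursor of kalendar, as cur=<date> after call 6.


// 1. kalendar pin(1933-08-15) -> 1933-08-15
// 2. kalendar drift(-298) -> 1932-10-21
// 3. remeasure asunit(4260, s, day) -> 71/1440
// 4. kalendar monthend() -> 1932-10-31
// 5. kalendar untilx(%0) -> 0
// 6. kalendar lunge(8) -> 1933-06-30
// 7. remeasure asunit(6665, lb, oz) -> 106640
// 8. remeasure asunit(64, F, K) -> 52367/180

Answer: cur=1933-06-30


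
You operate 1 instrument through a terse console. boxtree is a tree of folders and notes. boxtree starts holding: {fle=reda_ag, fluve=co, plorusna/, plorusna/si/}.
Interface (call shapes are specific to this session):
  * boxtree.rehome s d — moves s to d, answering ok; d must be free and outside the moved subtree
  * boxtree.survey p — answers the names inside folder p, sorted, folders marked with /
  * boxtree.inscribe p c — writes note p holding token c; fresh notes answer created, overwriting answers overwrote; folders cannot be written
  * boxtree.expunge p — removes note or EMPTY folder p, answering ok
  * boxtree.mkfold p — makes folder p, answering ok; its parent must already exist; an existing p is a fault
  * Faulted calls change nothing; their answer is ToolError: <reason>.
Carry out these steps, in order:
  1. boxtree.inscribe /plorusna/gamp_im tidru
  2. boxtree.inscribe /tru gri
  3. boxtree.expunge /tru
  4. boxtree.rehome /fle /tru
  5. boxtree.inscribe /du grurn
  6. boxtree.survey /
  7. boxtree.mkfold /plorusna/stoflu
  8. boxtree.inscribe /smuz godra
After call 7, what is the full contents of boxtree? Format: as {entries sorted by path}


Answer: {du=grurn, fluve=co, plorusna/, plorusna/gamp_im=tidru, plorusna/si/, plorusna/stoflu/, tru=reda_ag}

Derivation:
Step: boxtree.inscribe[p: /plorusna/gamp_im; c: tidru]
Result: created
Step: boxtree.inscribe[p: /tru; c: gri]
Result: created
Step: boxtree.expunge[p: /tru]
Result: ok
Step: boxtree.rehome[s: /fle; d: /tru]
Result: ok
Step: boxtree.inscribe[p: /du; c: grurn]
Result: created
Step: boxtree.survey[p: /]
Result: [du, fluve, plorusna/, tru]
Step: boxtree.mkfold[p: /plorusna/stoflu]
Result: ok
Step: boxtree.inscribe[p: /smuz; c: godra]
Result: created


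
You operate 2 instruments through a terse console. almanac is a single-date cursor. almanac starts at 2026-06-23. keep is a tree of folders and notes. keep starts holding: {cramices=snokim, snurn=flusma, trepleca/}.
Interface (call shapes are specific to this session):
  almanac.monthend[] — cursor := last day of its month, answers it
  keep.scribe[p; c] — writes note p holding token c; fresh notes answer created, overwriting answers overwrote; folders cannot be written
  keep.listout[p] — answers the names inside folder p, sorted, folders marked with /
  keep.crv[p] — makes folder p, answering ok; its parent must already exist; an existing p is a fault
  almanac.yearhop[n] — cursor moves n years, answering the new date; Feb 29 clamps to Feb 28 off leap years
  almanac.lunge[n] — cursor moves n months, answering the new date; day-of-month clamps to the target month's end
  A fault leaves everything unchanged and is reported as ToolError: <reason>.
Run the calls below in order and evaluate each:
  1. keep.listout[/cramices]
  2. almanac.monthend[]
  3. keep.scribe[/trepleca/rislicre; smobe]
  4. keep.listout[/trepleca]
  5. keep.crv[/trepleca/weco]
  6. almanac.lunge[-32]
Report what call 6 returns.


Answer: 2023-10-30

Derivation:
# keep.listout(p→/cramices) : ToolError: not a directory
# almanac.monthend() : 2026-06-30
# keep.scribe(p→/trepleca/rislicre, c→smobe) : created
# keep.listout(p→/trepleca) : [rislicre]
# keep.crv(p→/trepleca/weco) : ok
# almanac.lunge(n→-32) : 2023-10-30


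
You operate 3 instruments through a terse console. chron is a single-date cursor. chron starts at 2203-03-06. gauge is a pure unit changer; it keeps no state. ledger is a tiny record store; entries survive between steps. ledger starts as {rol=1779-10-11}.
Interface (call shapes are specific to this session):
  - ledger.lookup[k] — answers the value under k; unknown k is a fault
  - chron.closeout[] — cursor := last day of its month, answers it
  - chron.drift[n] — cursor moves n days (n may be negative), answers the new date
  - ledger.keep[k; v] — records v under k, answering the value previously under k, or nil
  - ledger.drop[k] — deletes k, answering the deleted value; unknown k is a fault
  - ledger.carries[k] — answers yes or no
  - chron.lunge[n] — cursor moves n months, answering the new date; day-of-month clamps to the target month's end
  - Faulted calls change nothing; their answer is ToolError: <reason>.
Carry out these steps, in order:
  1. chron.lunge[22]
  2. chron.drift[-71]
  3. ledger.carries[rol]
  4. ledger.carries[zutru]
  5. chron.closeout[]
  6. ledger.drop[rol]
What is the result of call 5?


Answer: 2204-10-31

Derivation:
>> chron.lunge(n='22')
<< 2205-01-06
>> chron.drift(n='-71')
<< 2204-10-27
>> ledger.carries(k='rol')
<< yes
>> ledger.carries(k='zutru')
<< no
>> chron.closeout()
<< 2204-10-31
>> ledger.drop(k='rol')
<< 1779-10-11


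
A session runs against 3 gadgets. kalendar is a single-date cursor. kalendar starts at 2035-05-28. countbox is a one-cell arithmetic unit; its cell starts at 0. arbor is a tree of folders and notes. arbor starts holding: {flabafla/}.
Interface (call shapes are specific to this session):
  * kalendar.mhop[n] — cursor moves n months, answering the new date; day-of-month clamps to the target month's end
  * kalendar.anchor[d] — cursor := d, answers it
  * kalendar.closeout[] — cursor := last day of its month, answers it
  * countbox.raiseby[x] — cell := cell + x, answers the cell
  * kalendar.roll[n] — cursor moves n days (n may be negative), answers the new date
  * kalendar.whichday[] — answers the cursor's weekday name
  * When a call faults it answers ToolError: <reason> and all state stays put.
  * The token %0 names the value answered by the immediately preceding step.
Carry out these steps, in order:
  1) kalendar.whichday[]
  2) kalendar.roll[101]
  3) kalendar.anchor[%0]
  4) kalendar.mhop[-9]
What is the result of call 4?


Answer: 2034-12-06

Derivation:
·→ whichday()
·← Monday
·→ roll(n: 101)
·← 2035-09-06
·→ anchor(d: %0)
·← 2035-09-06
·→ mhop(n: -9)
·← 2034-12-06


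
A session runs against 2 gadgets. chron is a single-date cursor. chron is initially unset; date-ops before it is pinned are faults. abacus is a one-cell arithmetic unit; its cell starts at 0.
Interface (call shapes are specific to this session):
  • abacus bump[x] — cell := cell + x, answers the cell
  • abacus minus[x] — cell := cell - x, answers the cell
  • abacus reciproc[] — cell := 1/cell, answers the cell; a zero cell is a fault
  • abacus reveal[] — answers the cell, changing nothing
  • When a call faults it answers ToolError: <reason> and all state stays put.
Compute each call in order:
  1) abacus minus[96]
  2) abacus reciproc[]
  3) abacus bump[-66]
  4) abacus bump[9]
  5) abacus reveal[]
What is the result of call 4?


// abacus minus(x: 96) -> -96
// abacus reciproc() -> -1/96
// abacus bump(x: -66) -> -6337/96
// abacus bump(x: 9) -> -5473/96
// abacus reveal() -> -5473/96

Answer: -5473/96


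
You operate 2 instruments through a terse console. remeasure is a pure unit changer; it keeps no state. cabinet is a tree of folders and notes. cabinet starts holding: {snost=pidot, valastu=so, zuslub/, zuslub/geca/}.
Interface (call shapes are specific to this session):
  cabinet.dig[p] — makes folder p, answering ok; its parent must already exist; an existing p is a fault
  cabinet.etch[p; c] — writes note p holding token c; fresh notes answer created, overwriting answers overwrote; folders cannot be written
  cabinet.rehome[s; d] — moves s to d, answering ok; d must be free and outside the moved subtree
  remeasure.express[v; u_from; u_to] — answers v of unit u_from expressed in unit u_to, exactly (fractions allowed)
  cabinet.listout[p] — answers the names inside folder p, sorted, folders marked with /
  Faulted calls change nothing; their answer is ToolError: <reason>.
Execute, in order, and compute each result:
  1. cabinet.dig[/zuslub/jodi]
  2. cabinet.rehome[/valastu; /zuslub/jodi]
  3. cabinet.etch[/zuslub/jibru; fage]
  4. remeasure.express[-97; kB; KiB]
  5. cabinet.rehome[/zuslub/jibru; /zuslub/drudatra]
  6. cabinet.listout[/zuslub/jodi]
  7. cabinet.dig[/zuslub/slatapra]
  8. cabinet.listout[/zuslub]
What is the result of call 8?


-> dig(/zuslub/jodi)
<- ok
-> rehome(/valastu, /zuslub/jodi)
<- ToolError: exists
-> etch(/zuslub/jibru, fage)
<- created
-> express(-97, kB, KiB)
<- -12125/128
-> rehome(/zuslub/jibru, /zuslub/drudatra)
<- ok
-> listout(/zuslub/jodi)
<- []
-> dig(/zuslub/slatapra)
<- ok
-> listout(/zuslub)
<- [drudatra, geca/, jodi/, slatapra/]

Answer: [drudatra, geca/, jodi/, slatapra/]


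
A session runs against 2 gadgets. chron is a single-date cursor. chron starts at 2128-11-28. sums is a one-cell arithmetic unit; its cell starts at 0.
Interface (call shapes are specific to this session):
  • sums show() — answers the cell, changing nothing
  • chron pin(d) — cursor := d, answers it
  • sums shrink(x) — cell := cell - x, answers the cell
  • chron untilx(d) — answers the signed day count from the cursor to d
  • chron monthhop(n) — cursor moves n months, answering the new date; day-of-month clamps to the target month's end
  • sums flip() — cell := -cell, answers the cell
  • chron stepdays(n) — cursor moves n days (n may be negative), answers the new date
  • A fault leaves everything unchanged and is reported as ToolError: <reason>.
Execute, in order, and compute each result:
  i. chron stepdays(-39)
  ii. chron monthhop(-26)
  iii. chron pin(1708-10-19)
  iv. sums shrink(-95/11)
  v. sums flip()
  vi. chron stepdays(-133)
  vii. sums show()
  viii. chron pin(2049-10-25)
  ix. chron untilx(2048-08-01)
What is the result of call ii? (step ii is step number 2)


Answer: 2126-08-20

Derivation:
~$ chron stepdays n: -39
= 2128-10-20
~$ chron monthhop n: -26
= 2126-08-20
~$ chron pin d: 1708-10-19
= 1708-10-19
~$ sums shrink x: -95/11
= 95/11
~$ sums flip
= -95/11
~$ chron stepdays n: -133
= 1708-06-08
~$ sums show
= -95/11
~$ chron pin d: 2049-10-25
= 2049-10-25
~$ chron untilx d: 2048-08-01
= -450


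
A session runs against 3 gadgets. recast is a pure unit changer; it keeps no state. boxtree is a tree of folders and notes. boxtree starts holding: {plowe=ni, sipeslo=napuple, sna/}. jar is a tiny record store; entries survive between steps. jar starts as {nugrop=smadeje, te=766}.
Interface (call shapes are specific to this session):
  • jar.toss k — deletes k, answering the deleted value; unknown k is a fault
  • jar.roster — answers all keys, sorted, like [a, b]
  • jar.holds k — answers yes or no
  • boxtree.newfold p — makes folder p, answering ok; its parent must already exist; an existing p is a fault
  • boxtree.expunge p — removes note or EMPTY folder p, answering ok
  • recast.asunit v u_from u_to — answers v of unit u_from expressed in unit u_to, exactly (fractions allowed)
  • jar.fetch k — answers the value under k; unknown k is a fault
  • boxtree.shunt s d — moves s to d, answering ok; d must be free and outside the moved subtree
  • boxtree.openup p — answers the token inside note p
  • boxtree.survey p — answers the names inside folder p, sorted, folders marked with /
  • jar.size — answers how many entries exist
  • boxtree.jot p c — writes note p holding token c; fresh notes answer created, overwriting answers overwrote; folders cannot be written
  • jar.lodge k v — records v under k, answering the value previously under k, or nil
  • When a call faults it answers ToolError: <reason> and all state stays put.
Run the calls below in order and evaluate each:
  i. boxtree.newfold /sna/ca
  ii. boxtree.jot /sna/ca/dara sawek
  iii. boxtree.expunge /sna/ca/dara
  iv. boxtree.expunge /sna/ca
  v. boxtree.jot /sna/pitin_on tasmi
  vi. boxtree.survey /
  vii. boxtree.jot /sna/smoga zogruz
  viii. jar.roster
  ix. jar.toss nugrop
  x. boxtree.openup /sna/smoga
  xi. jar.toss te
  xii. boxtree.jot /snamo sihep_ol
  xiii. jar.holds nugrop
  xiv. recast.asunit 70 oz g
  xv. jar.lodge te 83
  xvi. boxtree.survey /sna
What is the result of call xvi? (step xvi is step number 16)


[in] newfold /sna/ca
:: ok
[in] jot /sna/ca/dara sawek
:: created
[in] expunge /sna/ca/dara
:: ok
[in] expunge /sna/ca
:: ok
[in] jot /sna/pitin_on tasmi
:: created
[in] survey /
:: [plowe, sipeslo, sna/]
[in] jot /sna/smoga zogruz
:: created
[in] roster
:: [nugrop, te]
[in] toss nugrop
:: smadeje
[in] openup /sna/smoga
:: zogruz
[in] toss te
:: 766
[in] jot /snamo sihep_ol
:: created
[in] holds nugrop
:: no
[in] asunit 70 oz g
:: 317514659/160000
[in] lodge te 83
:: nil
[in] survey /sna
:: [pitin_on, smoga]

Answer: [pitin_on, smoga]


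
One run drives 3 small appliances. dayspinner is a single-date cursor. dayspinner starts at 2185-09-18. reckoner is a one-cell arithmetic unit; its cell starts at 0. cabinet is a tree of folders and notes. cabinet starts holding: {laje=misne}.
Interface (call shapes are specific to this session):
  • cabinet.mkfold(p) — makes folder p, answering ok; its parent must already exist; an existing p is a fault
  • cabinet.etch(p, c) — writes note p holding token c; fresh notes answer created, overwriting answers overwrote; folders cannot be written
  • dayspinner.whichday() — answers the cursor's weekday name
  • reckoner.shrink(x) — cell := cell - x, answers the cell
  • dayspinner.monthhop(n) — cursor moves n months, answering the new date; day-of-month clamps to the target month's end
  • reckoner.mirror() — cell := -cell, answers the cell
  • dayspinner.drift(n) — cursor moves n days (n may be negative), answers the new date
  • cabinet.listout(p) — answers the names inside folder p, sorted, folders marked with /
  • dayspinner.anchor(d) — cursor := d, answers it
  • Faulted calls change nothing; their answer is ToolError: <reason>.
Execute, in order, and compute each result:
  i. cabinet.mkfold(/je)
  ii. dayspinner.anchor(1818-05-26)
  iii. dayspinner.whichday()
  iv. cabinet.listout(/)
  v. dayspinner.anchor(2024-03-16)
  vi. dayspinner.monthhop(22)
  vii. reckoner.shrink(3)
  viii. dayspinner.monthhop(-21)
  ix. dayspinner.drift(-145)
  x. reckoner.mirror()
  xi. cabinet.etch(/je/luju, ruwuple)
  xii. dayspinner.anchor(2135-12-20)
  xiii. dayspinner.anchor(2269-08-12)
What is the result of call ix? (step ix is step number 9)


Answer: 2023-11-23

Derivation:
-> mkfold(p→/je)
<- ok
-> anchor(d→1818-05-26)
<- 1818-05-26
-> whichday()
<- Tuesday
-> listout(p→/)
<- [je/, laje]
-> anchor(d→2024-03-16)
<- 2024-03-16
-> monthhop(n→22)
<- 2026-01-16
-> shrink(x→3)
<- -3
-> monthhop(n→-21)
<- 2024-04-16
-> drift(n→-145)
<- 2023-11-23
-> mirror()
<- 3
-> etch(p→/je/luju, c→ruwuple)
<- created
-> anchor(d→2135-12-20)
<- 2135-12-20
-> anchor(d→2269-08-12)
<- 2269-08-12


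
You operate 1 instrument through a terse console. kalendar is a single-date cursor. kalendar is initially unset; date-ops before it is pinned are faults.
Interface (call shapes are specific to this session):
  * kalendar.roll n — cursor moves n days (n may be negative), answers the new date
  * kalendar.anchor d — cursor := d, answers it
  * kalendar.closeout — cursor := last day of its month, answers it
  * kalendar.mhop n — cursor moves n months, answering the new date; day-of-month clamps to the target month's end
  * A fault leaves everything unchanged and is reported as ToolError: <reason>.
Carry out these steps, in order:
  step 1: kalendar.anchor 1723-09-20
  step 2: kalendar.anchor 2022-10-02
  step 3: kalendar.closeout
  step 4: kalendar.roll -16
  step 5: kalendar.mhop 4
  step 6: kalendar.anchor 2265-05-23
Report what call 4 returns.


Answer: 2022-10-15

Derivation:
[in] anchor d: 1723-09-20
  1723-09-20
[in] anchor d: 2022-10-02
  2022-10-02
[in] closeout
  2022-10-31
[in] roll n: -16
  2022-10-15
[in] mhop n: 4
  2023-02-15
[in] anchor d: 2265-05-23
  2265-05-23


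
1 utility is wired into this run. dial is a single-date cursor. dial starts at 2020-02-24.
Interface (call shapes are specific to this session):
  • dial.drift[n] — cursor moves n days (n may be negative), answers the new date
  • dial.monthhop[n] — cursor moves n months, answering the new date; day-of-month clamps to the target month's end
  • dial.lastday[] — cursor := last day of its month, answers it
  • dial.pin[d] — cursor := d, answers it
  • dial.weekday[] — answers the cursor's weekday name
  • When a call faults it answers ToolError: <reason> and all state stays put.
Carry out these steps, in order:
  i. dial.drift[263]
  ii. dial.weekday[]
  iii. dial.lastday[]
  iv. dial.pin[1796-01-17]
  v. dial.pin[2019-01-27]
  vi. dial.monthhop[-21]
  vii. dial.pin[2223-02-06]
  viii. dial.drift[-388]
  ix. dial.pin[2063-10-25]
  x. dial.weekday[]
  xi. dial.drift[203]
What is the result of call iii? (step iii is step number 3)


Answer: 2020-11-30

Derivation:
CALL dial.drift[n='263']
RET  2020-11-13
CALL dial.weekday[]
RET  Friday
CALL dial.lastday[]
RET  2020-11-30
CALL dial.pin[d='1796-01-17']
RET  1796-01-17
CALL dial.pin[d='2019-01-27']
RET  2019-01-27
CALL dial.monthhop[n='-21']
RET  2017-04-27
CALL dial.pin[d='2223-02-06']
RET  2223-02-06
CALL dial.drift[n='-388']
RET  2222-01-14
CALL dial.pin[d='2063-10-25']
RET  2063-10-25
CALL dial.weekday[]
RET  Thursday
CALL dial.drift[n='203']
RET  2064-05-15


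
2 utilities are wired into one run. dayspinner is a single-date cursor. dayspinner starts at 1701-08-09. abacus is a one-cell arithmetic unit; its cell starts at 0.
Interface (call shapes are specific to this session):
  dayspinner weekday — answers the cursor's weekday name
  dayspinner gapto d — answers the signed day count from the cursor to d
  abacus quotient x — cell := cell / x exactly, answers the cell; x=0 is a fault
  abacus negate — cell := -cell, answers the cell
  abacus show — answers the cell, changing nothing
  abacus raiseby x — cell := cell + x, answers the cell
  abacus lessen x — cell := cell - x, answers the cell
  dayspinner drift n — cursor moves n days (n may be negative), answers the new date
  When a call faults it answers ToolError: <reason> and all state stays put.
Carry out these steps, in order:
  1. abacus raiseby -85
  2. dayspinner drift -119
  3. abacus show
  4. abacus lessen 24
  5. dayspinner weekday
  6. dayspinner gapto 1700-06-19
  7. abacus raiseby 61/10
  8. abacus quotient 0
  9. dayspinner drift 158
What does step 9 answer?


Answer: 1701-09-17

Derivation:
>>> abacus raiseby -85
:: -85
>>> dayspinner drift -119
:: 1701-04-12
>>> abacus show
:: -85
>>> abacus lessen 24
:: -109
>>> dayspinner weekday
:: Tuesday
>>> dayspinner gapto 1700-06-19
:: -297
>>> abacus raiseby 61/10
:: -1029/10
>>> abacus quotient 0
:: ToolError: division by zero
>>> dayspinner drift 158
:: 1701-09-17


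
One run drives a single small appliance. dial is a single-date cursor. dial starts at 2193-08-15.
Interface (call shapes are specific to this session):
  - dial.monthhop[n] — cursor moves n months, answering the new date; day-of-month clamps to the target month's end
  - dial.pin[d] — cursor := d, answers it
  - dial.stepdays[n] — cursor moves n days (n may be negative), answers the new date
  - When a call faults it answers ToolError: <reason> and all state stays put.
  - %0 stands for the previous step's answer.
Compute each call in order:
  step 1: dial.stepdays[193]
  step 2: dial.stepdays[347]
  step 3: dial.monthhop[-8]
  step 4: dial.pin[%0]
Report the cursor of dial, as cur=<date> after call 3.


Answer: cur=2194-06-06

Derivation:
Then dial.stepdays using n: 193, yielding 2194-02-24.
Next I call dial.stepdays using n: 347, and get 2195-02-06.
Invoking dial.monthhop using n: -8, — result: 2194-06-06.
I call dial.pin using d: %0, yielding 2194-06-06.


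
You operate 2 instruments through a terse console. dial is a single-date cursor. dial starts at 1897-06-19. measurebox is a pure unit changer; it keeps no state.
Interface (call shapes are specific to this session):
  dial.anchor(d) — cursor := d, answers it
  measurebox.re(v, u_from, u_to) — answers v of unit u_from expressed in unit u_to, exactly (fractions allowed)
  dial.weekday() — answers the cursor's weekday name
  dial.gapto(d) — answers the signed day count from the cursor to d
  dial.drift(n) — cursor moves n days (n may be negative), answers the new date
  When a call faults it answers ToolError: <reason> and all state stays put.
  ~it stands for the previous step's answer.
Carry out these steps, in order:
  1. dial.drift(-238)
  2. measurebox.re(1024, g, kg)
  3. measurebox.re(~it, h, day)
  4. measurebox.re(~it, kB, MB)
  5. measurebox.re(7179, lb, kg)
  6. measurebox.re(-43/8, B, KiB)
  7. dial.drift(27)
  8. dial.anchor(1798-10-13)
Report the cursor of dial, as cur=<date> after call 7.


Answer: cur=1896-11-20

Derivation:
==> drift(n: -238)
<== 1896-10-24
==> re(v: 1024, u_from: g, u_to: kg)
<== 128/125
==> re(v: ~it, u_from: h, u_to: day)
<== 16/375
==> re(v: ~it, u_from: kB, u_to: MB)
<== 2/46875
==> re(v: 7179, u_from: lb, u_to: kg)
<== 325633962423/100000000
==> re(v: -43/8, u_from: B, u_to: KiB)
<== -43/8192
==> drift(n: 27)
<== 1896-11-20
==> anchor(d: 1798-10-13)
<== 1798-10-13


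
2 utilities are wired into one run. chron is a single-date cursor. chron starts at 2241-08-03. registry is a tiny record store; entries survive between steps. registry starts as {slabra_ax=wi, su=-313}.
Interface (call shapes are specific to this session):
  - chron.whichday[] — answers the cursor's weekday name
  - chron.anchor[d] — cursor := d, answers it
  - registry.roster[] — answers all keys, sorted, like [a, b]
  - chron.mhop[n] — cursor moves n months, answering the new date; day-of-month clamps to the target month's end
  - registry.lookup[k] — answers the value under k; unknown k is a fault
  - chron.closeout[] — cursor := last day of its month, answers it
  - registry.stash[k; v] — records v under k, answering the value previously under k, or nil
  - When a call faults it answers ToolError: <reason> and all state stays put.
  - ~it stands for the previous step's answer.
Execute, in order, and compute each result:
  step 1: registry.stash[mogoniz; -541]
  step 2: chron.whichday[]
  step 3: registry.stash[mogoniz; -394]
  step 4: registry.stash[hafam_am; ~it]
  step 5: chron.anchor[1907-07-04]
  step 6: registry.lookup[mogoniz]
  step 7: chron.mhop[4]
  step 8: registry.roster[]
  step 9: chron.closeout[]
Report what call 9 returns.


$ stash k=mogoniz v=-541
[out] nil
$ whichday
[out] Tuesday
$ stash k=mogoniz v=-394
[out] -541
$ stash k=hafam_am v=~it
[out] nil
$ anchor d=1907-07-04
[out] 1907-07-04
$ lookup k=mogoniz
[out] -394
$ mhop n=4
[out] 1907-11-04
$ roster
[out] [hafam_am, mogoniz, slabra_ax, su]
$ closeout
[out] 1907-11-30

Answer: 1907-11-30


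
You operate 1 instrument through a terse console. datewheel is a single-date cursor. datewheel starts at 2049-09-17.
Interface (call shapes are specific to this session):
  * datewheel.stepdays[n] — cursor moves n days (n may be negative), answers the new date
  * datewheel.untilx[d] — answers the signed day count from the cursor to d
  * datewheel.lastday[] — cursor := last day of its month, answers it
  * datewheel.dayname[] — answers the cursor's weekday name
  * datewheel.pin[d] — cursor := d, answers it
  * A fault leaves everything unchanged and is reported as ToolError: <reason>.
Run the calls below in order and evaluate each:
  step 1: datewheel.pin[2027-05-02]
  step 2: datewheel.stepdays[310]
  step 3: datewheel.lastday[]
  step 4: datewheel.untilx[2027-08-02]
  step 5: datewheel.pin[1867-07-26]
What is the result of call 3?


[in] datewheel.pin d→2027-05-02
:: 2027-05-02
[in] datewheel.stepdays n→310
:: 2028-03-07
[in] datewheel.lastday
:: 2028-03-31
[in] datewheel.untilx d→2027-08-02
:: -242
[in] datewheel.pin d→1867-07-26
:: 1867-07-26

Answer: 2028-03-31


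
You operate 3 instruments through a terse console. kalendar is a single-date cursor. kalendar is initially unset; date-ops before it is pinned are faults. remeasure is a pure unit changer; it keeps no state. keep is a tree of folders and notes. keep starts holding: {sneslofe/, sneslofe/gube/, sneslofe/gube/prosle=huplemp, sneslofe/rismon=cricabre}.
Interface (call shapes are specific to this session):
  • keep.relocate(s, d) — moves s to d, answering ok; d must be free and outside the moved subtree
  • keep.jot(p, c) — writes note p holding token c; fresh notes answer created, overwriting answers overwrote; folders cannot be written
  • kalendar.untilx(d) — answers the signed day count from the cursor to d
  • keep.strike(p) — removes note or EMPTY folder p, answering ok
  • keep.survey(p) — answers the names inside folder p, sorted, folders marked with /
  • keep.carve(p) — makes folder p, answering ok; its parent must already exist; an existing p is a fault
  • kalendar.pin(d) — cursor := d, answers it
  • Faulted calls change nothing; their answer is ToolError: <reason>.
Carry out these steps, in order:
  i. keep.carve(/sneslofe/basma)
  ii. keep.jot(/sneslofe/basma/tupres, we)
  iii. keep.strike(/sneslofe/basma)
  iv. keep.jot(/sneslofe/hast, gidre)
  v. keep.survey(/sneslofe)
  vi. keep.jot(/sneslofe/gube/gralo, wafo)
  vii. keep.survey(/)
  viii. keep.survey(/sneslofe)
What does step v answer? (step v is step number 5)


·→ keep.carve(/sneslofe/basma)
·← ok
·→ keep.jot(/sneslofe/basma/tupres, we)
·← created
·→ keep.strike(/sneslofe/basma)
·← ToolError: not empty
·→ keep.jot(/sneslofe/hast, gidre)
·← created
·→ keep.survey(/sneslofe)
·← [basma/, gube/, hast, rismon]
·→ keep.jot(/sneslofe/gube/gralo, wafo)
·← created
·→ keep.survey(/)
·← [sneslofe/]
·→ keep.survey(/sneslofe)
·← [basma/, gube/, hast, rismon]

Answer: [basma/, gube/, hast, rismon]
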